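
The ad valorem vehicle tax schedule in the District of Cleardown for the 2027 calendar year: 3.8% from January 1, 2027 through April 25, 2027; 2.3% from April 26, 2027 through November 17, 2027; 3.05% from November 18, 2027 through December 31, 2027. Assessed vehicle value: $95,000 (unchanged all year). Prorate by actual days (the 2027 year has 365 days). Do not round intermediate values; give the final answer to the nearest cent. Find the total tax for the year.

January 1 – April 25, 2027: 115 days at 3.8% → $95,000 × 3.8% × 115/365 = $1,137.3973
April 26 – November 17, 2027: 206 days at 2.3% → $95,000 × 2.3% × 206/365 = $1,233.1781
November 18 – December 31, 2027: 44 days at 3.05% → $95,000 × 3.05% × 44/365 = $349.2877
Total = $2,719.8630

$2,719.86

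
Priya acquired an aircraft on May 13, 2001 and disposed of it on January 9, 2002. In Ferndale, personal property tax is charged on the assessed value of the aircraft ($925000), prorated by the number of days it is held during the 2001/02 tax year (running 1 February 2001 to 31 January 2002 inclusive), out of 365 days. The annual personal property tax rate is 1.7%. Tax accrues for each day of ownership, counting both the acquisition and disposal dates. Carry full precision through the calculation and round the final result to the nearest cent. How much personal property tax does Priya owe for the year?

$10425.89

Days held (May 13, 2001 – January 9, 2002): 242 out of 365
Tax = $925000 × 1.7% × 242/365 = $10425.8904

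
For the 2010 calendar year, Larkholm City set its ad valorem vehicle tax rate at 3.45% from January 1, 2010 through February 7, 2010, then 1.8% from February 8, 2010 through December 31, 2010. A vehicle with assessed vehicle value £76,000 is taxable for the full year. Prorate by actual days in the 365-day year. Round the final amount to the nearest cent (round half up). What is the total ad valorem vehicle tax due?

£1,498.55

January 1 – February 7, 2010: 38 days at 3.45% → £76,000 × 3.45% × 38/365 = £272.9753
February 8 – December 31, 2010: 327 days at 1.8% → £76,000 × 1.8% × 327/365 = £1,225.5781
Total = £1,498.5534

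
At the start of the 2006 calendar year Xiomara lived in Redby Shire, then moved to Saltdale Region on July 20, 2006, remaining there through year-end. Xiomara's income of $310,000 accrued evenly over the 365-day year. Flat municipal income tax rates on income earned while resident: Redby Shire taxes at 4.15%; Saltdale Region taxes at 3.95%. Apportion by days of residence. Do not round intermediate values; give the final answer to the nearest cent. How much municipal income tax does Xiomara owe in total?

$12,584.73

Redby Shire, January 1 – July 19, 2006: 200 days → $310,000 × 4.15% × 200/365 = $7,049.3151
Saltdale Region, July 20 – December 31, 2006: 165 days → $310,000 × 3.95% × 165/365 = $5,535.4110
Total = $12,584.7260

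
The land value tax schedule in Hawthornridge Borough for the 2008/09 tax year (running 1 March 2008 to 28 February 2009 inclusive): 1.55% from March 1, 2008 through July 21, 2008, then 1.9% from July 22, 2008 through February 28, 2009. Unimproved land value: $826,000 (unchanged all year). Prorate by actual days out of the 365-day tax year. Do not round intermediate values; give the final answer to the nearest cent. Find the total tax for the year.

$14,561.36

March 1 – July 21, 2008: 143 days at 1.55% → $826,000 × 1.55% × 143/365 = $5,015.9699
July 22, 2008 – February 28, 2009: 222 days at 1.9% → $826,000 × 1.9% × 222/365 = $9,545.3918
Total = $14,561.3616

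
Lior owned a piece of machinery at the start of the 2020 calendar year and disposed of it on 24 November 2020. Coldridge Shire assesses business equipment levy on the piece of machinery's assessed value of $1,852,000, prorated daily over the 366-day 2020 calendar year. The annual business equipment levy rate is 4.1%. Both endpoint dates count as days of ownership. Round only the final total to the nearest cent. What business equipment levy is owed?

$68,255.81

Days held (1 January – 24 November 2020): 329 out of 366
Tax = $1,852,000 × 4.1% × 329/366 = $68,255.8142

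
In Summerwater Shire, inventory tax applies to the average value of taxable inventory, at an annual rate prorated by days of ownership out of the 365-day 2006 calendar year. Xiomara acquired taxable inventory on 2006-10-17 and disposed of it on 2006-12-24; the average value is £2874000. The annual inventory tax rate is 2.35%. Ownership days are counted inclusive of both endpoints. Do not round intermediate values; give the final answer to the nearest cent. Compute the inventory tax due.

Days held (2006-10-17 to 2006-12-24): 69 out of 365
Tax = £2874000 × 2.35% × 69/365 = £12767.6466

£12767.65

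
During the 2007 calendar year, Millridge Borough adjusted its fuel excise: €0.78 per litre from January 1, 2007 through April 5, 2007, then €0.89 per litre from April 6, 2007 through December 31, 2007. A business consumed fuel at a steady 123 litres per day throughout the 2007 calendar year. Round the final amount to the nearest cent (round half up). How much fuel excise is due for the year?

€38,671.20

January 1 – April 5, 2007: 95 days × 123 litres/day = 11,685 litres at €0.78/litre → €9,114.30
April 6 – December 31, 2007: 270 days × 123 litres/day = 33,210 litres at €0.89/litre → €29,556.90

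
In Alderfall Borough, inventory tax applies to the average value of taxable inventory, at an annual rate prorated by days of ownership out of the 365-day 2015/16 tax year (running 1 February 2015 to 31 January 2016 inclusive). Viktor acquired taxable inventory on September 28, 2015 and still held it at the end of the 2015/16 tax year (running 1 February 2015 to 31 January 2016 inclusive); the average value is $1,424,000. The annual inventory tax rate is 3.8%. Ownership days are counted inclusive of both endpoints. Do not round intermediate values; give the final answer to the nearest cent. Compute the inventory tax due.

Days held (September 28, 2015 – January 31, 2016): 126 out of 365
Tax = $1,424,000 × 3.8% × 126/365 = $18,679.7589

$18,679.76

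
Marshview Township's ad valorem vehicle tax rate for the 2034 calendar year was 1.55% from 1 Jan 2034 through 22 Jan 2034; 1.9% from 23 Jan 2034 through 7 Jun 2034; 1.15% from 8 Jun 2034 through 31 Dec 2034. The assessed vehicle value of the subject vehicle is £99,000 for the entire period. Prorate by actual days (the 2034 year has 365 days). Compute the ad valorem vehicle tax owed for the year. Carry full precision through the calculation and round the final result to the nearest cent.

£1,439.03

1 Jan – 22 Jan 2034: 22 days at 1.55% → £99,000 × 1.55% × 22/365 = £92.4904
23 Jan – 7 Jun 2034: 136 days at 1.9% → £99,000 × 1.9% × 136/365 = £700.8658
8 Jun – 31 Dec 2034: 207 days at 1.15% → £99,000 × 1.15% × 207/365 = £645.6699
Total = £1,439.0260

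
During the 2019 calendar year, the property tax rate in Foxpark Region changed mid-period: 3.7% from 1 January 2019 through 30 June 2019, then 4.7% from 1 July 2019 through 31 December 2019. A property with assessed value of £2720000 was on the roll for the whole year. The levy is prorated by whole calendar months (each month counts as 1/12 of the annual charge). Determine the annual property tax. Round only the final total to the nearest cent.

1 January – 30 June 2019: 6 months at 3.7% → £2720000 × 3.7% × 6/12 = £50320.0000
1 July – 31 December 2019: 6 months at 4.7% → £2720000 × 4.7% × 6/12 = £63920.0000
Total = £114240.0000

£114240.00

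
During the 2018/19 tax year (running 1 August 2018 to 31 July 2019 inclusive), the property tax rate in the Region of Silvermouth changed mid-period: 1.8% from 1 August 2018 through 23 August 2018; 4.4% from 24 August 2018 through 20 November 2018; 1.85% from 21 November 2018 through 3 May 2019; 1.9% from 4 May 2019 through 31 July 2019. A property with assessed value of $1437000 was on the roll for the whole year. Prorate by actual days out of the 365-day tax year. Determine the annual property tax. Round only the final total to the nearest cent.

$35649.41

1 August – 23 August 2018: 23 days at 1.8% → $1437000 × 1.8% × 23/365 = $1629.9123
24 August – 20 November 2018: 89 days at 4.4% → $1437000 × 4.4% × 89/365 = $15417.2384
21 November 2018 – 3 May 2019: 164 days at 1.85% → $1437000 × 1.85% × 164/365 = $11944.8164
4 May – 31 July 2019: 89 days at 1.9% → $1437000 × 1.9% × 89/365 = $6657.4438
Total = $35649.4110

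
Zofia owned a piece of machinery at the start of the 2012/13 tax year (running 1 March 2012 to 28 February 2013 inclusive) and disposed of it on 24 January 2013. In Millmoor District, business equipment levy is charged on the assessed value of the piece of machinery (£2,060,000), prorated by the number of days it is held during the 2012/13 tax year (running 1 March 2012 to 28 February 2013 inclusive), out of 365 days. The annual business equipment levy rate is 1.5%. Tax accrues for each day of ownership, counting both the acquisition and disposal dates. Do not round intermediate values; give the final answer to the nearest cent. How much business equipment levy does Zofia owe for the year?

Days held (1 March 2012 – 24 January 2013): 330 out of 365
Tax = £2,060,000 × 1.5% × 330/365 = £27,936.9863

£27,936.99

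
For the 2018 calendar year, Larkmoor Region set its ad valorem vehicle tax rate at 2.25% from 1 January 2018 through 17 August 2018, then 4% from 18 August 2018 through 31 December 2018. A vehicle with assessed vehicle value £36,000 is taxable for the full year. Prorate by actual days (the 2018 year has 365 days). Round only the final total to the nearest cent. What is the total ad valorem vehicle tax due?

£1,044.74

1 January – 17 August 2018: 229 days at 2.25% → £36,000 × 2.25% × 229/365 = £508.1918
18 August – 31 December 2018: 136 days at 4% → £36,000 × 4% × 136/365 = £536.5479
Total = £1,044.7397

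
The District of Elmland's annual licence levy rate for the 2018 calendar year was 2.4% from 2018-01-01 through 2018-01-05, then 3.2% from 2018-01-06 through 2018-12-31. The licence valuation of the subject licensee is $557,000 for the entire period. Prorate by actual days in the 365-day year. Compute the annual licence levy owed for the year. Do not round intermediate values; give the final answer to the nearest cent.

2018-01-01 to 2018-01-05: 5 days at 2.4% → $557,000 × 2.4% × 5/365 = $183.1233
2018-01-06 to 2018-12-31: 360 days at 3.2% → $557,000 × 3.2% × 360/365 = $17,579.8356
Total = $17,762.9589

$17,762.96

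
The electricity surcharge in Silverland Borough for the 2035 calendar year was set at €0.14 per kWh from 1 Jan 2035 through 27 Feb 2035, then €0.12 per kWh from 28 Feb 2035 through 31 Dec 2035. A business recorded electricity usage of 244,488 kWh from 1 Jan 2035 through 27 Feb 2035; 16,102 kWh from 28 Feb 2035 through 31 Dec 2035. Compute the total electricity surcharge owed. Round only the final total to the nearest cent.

€36,160.56

1 Jan – 27 Feb 2035: 244,488 kWh at €0.14/kWh → €34,228.32
28 Feb – 31 Dec 2035: 16,102 kWh at €0.12/kWh → €1,932.24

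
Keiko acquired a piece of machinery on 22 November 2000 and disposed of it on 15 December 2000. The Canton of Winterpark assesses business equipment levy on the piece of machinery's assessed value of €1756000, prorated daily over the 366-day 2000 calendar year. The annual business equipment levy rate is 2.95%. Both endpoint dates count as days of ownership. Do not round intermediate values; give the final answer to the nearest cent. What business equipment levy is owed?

€3396.85

Days held (22 November – 15 December 2000): 24 out of 366
Tax = €1756000 × 2.95% × 24/366 = €3396.8525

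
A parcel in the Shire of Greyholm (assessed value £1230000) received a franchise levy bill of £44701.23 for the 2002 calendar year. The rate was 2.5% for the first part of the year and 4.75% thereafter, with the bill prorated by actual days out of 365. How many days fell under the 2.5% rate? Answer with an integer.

181 days

Let d = days at the first rate; then 365 − d days at the second rate.
£1230000 × [2.5%·d + 4.75%·(365−d)] / 365 = £44701.23
Solving gives d = 181, so the new rate took effect on 1 July 2002.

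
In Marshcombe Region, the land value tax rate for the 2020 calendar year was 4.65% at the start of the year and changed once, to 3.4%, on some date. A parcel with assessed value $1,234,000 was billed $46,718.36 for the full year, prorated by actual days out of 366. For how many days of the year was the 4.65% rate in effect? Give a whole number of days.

Let d = days at the first rate; then 366 − d days at the second rate.
$1,234,000 × [4.65%·d + 3.4%·(366−d)] / 366 = $46,718.36
Solving gives d = 113, so the new rate took effect on 23 April 2020.

113 days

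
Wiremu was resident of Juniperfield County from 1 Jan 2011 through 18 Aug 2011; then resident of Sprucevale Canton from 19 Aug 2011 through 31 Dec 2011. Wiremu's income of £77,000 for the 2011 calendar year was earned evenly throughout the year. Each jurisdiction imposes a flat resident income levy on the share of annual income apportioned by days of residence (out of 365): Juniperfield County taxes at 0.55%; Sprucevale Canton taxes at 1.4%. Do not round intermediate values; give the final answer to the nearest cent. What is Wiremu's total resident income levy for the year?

Juniperfield County, 1 Jan – 18 Aug 2011: 230 days → £77,000 × 0.55% × 230/365 = £266.8630
Sprucevale Canton, 19 Aug – 31 Dec 2011: 135 days → £77,000 × 1.4% × 135/365 = £398.7123
Total = £665.5753

£665.58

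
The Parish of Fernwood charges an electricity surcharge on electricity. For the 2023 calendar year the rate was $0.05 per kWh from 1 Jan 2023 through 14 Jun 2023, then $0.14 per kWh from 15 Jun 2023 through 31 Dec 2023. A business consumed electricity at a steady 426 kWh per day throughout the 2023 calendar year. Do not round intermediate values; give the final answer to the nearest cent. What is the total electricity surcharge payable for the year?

1 Jan – 14 Jun 2023: 165 days × 426 kWh/day = 70,290 kWh at $0.05/kWh → $3,514.50
15 Jun – 31 Dec 2023: 200 days × 426 kWh/day = 85,200 kWh at $0.14/kWh → $11,928.00

$15,442.50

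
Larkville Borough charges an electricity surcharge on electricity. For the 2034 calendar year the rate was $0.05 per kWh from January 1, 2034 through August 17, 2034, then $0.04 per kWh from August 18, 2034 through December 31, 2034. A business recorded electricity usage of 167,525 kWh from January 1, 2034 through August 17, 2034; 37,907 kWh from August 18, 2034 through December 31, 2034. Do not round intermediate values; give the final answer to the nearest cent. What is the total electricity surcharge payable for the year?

$9,892.53

January 1 – August 17, 2034: 167,525 kWh at $0.05/kWh → $8,376.25
August 18 – December 31, 2034: 37,907 kWh at $0.04/kWh → $1,516.28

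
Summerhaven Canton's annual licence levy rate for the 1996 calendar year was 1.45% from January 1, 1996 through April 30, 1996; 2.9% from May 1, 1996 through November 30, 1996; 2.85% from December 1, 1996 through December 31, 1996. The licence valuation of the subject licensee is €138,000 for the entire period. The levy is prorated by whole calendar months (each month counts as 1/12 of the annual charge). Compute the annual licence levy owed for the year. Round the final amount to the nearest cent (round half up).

€3,329.25

January 1 – April 30, 1996: 4 months at 1.45% → €138,000 × 1.45% × 4/12 = €667.0000
May 1 – November 30, 1996: 7 months at 2.9% → €138,000 × 2.9% × 7/12 = €2,334.5000
December 1 – December 31, 1996: 1 month at 2.85% → €138,000 × 2.85% × 1/12 = €327.7500
Total = €3,329.2500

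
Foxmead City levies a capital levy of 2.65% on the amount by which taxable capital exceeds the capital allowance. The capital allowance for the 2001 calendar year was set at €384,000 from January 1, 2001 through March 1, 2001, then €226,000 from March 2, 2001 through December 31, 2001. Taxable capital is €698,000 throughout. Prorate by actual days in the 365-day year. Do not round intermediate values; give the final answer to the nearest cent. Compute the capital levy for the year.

€11,819.73

January 1 – March 1, 2001: 60 days, exemption €384,000 → (€698,000 − €384,000) × 2.65% × 60/365 = €1,367.8356
March 2 – December 31, 2001: 305 days, exemption €226,000 → (€698,000 − €226,000) × 2.65% × 305/365 = €10,451.8904
Total = €11,819.7260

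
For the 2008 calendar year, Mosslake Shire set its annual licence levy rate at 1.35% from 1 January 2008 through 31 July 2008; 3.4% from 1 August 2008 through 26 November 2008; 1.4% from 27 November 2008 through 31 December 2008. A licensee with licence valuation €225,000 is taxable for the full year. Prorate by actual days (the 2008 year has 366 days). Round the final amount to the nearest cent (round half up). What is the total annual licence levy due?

1 January – 31 July 2008: 213 days at 1.35% → €225,000 × 1.35% × 213/366 = €1,767.7254
1 August – 26 November 2008: 118 days at 3.4% → €225,000 × 3.4% × 118/366 = €2,466.3934
27 November – 31 December 2008: 35 days at 1.4% → €225,000 × 1.4% × 35/366 = €301.2295
Total = €4,535.3484

€4,535.35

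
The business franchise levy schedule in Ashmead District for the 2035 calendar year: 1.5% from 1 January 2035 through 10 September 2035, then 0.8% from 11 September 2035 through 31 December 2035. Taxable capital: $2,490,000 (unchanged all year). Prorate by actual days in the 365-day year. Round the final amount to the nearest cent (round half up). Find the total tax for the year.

1 January – 10 September 2035: 253 days at 1.5% → $2,490,000 × 1.5% × 253/365 = $25,889.1781
11 September – 31 December 2035: 112 days at 0.8% → $2,490,000 × 0.8% × 112/365 = $6,112.4384
Total = $32,001.6164

$32,001.62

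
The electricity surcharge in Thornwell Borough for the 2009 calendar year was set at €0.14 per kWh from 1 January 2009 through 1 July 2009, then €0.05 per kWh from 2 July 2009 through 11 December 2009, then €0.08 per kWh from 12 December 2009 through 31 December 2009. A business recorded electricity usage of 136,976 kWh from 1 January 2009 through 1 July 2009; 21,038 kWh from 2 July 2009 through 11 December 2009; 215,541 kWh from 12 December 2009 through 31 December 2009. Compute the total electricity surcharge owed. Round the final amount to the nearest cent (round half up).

€37471.82

1 January – 1 July 2009: 136,976 kWh at €0.14/kWh → €19176.64
2 July – 11 December 2009: 21,038 kWh at €0.05/kWh → €1051.90
12 December – 31 December 2009: 215,541 kWh at €0.08/kWh → €17243.28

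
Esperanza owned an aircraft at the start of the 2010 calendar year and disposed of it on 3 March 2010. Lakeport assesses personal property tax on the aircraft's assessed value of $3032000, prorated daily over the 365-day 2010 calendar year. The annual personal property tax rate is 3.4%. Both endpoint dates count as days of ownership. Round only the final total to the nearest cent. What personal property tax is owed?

Days held (1 January – 3 March 2010): 62 out of 365
Tax = $3032000 × 3.4% × 62/365 = $17510.8384

$17510.84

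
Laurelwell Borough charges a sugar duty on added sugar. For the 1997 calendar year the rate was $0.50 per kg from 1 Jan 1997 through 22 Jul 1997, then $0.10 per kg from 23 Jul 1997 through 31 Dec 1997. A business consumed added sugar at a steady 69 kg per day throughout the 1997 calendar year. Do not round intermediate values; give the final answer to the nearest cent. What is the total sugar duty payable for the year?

$8121.30

1 Jan – 22 Jul 1997: 203 days × 69 kg/day = 14,007 kg at $0.50/kg → $7003.50
23 Jul – 31 Dec 1997: 162 days × 69 kg/day = 11,178 kg at $0.10/kg → $1117.80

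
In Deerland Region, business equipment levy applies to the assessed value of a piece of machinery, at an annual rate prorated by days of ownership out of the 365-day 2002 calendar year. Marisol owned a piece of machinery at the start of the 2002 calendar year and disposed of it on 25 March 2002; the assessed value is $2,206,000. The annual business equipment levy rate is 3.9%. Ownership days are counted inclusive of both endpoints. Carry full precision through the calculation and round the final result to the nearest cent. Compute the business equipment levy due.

$19,799.61

Days held (1 January – 25 March 2002): 84 out of 365
Tax = $2,206,000 × 3.9% × 84/365 = $19,799.6055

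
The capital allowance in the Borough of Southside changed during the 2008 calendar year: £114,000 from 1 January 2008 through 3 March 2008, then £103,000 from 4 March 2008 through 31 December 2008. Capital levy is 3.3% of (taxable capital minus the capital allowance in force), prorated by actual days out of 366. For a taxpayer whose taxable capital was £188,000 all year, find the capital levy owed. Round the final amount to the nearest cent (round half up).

£2,742.52

1 January – 3 March 2008: 63 days, exemption £114,000 → (£188,000 − £114,000) × 3.3% × 63/366 = £420.3443
4 March – 31 December 2008: 303 days, exemption £103,000 → (£188,000 − £103,000) × 3.3% × 303/366 = £2,322.1721
Total = £2,742.5164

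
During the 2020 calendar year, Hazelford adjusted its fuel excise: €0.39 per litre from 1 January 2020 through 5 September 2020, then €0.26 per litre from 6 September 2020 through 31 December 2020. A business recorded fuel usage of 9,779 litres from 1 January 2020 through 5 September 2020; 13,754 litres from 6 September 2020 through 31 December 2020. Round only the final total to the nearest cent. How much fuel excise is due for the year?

1 January – 5 September 2020: 9,779 litres at €0.39/litre → €3813.81
6 September – 31 December 2020: 13,754 litres at €0.26/litre → €3576.04

€7389.85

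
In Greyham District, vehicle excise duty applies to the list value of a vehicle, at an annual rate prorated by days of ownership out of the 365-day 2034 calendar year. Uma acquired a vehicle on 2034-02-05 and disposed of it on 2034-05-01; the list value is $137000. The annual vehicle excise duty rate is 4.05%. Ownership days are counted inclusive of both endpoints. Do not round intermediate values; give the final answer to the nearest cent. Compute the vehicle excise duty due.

Days held (2034-02-05 to 2034-05-01): 86 out of 365
Tax = $137000 × 4.05% × 86/365 = $1307.3178

$1307.32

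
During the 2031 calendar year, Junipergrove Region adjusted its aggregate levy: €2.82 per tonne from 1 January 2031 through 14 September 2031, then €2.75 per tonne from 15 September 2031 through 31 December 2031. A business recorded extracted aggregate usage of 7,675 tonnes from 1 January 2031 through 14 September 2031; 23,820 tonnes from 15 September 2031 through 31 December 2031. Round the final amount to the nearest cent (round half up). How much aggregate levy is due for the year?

1 January – 14 September 2031: 7,675 tonnes at €2.82/tonne → €21,643.50
15 September – 31 December 2031: 23,820 tonnes at €2.75/tonne → €65,505.00

€87,148.50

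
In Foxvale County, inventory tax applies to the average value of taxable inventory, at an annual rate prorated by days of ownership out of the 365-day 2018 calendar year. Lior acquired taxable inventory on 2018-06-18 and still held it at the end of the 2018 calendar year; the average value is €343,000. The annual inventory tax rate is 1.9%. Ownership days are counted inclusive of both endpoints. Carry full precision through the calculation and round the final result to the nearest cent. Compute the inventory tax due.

Days held (2018-06-18 to 2018-12-31): 197 out of 365
Tax = €343,000 × 1.9% × 197/365 = €3,517.3945

€3,517.39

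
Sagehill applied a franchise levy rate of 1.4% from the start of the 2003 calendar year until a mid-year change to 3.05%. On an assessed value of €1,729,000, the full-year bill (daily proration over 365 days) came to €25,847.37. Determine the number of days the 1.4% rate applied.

Let d = days at the first rate; then 365 − d days at the second rate.
€1,729,000 × [1.4%·d + 3.05%·(365−d)] / 365 = €25,847.37
Solving gives d = 344, so the new rate took effect on 11 Dec 2003.

344 days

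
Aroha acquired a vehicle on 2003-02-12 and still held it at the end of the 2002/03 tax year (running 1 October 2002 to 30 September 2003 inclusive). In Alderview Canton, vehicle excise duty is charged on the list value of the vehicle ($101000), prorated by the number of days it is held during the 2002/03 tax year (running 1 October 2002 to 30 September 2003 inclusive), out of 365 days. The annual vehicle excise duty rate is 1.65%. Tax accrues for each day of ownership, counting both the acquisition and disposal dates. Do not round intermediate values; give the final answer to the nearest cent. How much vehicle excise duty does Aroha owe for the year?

$1054.69

Days held (2003-02-12 to 2003-09-30): 231 out of 365
Tax = $101000 × 1.65% × 231/365 = $1054.6890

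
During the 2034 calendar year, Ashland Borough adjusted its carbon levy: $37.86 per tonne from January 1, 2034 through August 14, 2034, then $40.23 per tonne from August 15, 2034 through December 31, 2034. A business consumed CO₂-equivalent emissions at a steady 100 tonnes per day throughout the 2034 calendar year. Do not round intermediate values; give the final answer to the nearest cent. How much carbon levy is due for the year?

January 1 – August 14, 2034: 226 days × 100 tonnes/day = 22,600 tonnes at $37.86/tonne → $855,636.00
August 15 – December 31, 2034: 139 days × 100 tonnes/day = 13,900 tonnes at $40.23/tonne → $559,197.00

$1,414,833.00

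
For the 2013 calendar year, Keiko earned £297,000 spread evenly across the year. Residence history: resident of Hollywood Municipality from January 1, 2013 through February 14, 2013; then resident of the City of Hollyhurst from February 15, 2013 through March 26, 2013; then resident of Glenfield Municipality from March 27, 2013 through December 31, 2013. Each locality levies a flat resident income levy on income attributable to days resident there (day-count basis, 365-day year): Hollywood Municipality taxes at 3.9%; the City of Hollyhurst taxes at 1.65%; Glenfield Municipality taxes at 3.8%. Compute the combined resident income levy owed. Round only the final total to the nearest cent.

£10,622.84

Hollywood Municipality, January 1 – February 14, 2013: 45 days → £297,000 × 3.9% × 45/365 = £1,428.0411
The City of Hollyhurst, February 15 – March 26, 2013: 40 days → £297,000 × 1.65% × 40/365 = £537.0411
Glenfield Municipality, March 27 – December 31, 2013: 280 days → £297,000 × 3.8% × 280/365 = £8,657.7534
Total = £10,622.8356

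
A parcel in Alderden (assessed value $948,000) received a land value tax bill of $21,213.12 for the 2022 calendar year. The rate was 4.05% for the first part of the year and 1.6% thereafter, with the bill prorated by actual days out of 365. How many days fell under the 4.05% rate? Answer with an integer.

Let d = days at the first rate; then 365 − d days at the second rate.
$948,000 × [4.05%·d + 1.6%·(365−d)] / 365 = $21,213.12
Solving gives d = 95, so the new rate took effect on April 6, 2022.

95 days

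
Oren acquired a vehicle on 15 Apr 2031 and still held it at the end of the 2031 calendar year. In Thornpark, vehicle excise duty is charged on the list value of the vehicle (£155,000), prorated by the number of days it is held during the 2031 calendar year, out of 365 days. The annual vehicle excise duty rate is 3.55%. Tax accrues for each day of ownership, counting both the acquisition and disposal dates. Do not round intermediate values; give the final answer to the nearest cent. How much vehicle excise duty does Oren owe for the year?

£3,934.66

Days held (15 Apr – 31 Dec 2031): 261 out of 365
Tax = £155,000 × 3.55% × 261/365 = £3,934.6644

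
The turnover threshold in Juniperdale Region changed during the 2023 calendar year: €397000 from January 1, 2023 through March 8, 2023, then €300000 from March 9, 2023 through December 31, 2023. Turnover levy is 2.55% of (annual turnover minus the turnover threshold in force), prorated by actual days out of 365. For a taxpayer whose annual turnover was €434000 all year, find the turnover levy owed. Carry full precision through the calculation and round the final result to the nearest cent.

€2962.96

January 1 – March 8, 2023: 67 days, exemption €397000 → (€434000 − €397000) × 2.55% × 67/365 = €173.1904
March 9 – December 31, 2023: 298 days, exemption €300000 → (€434000 − €300000) × 2.55% × 298/365 = €2789.7699
Total = €2962.9603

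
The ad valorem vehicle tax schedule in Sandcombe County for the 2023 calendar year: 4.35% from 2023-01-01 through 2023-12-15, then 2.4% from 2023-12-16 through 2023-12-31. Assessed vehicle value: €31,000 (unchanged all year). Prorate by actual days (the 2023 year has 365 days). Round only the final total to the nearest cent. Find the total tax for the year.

2023-01-01 to 2023-12-15: 349 days at 4.35% → €31,000 × 4.35% × 349/365 = €1,289.3877
2023-12-16 to 2023-12-31: 16 days at 2.4% → €31,000 × 2.4% × 16/365 = €32.6137
Total = €1,322.0014

€1,322.00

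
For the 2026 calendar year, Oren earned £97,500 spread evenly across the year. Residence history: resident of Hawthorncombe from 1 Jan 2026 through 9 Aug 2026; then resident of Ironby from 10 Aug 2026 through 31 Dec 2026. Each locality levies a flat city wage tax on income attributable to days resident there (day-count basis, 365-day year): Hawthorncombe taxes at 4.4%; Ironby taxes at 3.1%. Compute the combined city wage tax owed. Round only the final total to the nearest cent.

£3,789.95

Hawthorncombe, 1 Jan – 9 Aug 2026: 221 days → £97,500 × 4.4% × 221/365 = £2,597.5068
Ironby, 10 Aug – 31 Dec 2026: 144 days → £97,500 × 3.1% × 144/365 = £1,192.4384
Total = £3,789.9452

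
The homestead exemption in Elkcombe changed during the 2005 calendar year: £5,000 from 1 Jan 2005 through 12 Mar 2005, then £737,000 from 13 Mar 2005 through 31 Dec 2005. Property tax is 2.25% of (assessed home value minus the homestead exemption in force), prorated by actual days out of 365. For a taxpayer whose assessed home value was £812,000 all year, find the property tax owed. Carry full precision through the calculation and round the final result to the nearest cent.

£4,891.25

1 Jan – 12 Mar 2005: 71 days, exemption £5,000 → (£812,000 − £5,000) × 2.25% × 71/365 = £3,532.0068
13 Mar – 31 Dec 2005: 294 days, exemption £737,000 → (£812,000 − £737,000) × 2.25% × 294/365 = £1,359.2466
Total = £4,891.2534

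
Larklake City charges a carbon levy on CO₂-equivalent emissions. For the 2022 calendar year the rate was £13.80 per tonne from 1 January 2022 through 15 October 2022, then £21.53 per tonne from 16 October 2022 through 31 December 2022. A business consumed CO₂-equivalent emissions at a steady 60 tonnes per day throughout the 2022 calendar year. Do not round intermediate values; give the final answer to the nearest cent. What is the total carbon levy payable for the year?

1 January – 15 October 2022: 288 days × 60 tonnes/day = 17,280 tonnes at £13.80/tonne → £238,464.00
16 October – 31 December 2022: 77 days × 60 tonnes/day = 4,620 tonnes at £21.53/tonne → £99,468.60

£337,932.60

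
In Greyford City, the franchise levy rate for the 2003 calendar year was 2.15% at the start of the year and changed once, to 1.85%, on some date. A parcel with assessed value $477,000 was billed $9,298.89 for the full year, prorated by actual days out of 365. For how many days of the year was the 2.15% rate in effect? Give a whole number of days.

121 days

Let d = days at the first rate; then 365 − d days at the second rate.
$477,000 × [2.15%·d + 1.85%·(365−d)] / 365 = $9,298.89
Solving gives d = 121, so the new rate took effect on 2 May 2003.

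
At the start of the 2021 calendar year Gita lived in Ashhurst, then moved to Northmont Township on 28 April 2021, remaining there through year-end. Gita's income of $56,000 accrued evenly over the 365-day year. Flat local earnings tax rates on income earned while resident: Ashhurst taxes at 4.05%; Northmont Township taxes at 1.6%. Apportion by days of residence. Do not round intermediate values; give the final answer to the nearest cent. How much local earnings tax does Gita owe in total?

$1,335.79

Ashhurst, 1 January – 27 April 2021: 117 days → $56,000 × 4.05% × 117/365 = $727.0027
Northmont Township, 28 April – 31 December 2021: 248 days → $56,000 × 1.6% × 248/365 = $608.7890
Total = $1,335.7918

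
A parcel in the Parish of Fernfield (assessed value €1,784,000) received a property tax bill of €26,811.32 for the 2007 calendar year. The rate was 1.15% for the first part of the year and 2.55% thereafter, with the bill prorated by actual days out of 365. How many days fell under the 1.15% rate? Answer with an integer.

Let d = days at the first rate; then 365 − d days at the second rate.
€1,784,000 × [1.15%·d + 2.55%·(365−d)] / 365 = €26,811.32
Solving gives d = 273, so the new rate took effect on 1 Oct 2007.

273 days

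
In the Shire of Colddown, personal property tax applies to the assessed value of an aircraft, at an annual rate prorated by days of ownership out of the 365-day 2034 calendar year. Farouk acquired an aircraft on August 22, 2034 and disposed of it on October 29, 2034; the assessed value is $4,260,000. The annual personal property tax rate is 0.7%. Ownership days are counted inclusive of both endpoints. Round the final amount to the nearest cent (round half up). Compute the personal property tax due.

$5,637.21

Days held (August 22 – October 29, 2034): 69 out of 365
Tax = $4,260,000 × 0.7% × 69/365 = $5,637.2055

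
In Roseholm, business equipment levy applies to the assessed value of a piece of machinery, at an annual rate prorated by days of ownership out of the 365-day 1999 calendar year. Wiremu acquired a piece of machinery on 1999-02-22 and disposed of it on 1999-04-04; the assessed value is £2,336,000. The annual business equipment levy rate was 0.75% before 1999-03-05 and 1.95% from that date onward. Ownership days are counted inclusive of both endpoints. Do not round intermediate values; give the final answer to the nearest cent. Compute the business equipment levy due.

£4,396.80

1999-02-22 to 1999-03-04: 11 days at 0.75% → £2,336,000 × 0.75% × 11/365 = £528.0000
1999-03-05 to 1999-04-04: 31 days at 1.95% → £2,336,000 × 1.95% × 31/365 = £3,868.8000
Total = £4,396.8000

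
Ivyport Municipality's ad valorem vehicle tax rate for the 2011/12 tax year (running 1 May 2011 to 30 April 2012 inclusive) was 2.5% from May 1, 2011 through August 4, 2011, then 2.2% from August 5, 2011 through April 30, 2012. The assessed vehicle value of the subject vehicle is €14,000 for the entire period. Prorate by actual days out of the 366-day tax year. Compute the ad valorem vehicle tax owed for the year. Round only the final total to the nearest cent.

May 1 – August 4, 2011: 96 days at 2.5% → €14,000 × 2.5% × 96/366 = €91.8033
August 5, 2011 – April 30, 2012: 270 days at 2.2% → €14,000 × 2.2% × 270/366 = €227.2131
Total = €319.0164

€319.02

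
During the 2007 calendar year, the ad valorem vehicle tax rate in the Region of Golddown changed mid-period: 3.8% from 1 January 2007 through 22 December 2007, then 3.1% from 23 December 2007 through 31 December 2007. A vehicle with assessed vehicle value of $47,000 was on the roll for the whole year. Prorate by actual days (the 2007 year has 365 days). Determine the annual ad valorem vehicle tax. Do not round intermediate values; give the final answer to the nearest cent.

1 January – 22 December 2007: 356 days at 3.8% → $47,000 × 3.8% × 356/365 = $1,741.9616
23 December – 31 December 2007: 9 days at 3.1% → $47,000 × 3.1% × 9/365 = $35.9260
Total = $1,777.8877

$1,777.89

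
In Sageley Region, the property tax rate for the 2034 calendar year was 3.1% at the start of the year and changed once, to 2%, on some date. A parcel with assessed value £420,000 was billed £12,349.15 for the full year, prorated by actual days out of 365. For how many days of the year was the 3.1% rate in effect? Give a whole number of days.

312 days

Let d = days at the first rate; then 365 − d days at the second rate.
£420,000 × [3.1%·d + 2%·(365−d)] / 365 = £12,349.15
Solving gives d = 312, so the new rate took effect on November 9, 2034.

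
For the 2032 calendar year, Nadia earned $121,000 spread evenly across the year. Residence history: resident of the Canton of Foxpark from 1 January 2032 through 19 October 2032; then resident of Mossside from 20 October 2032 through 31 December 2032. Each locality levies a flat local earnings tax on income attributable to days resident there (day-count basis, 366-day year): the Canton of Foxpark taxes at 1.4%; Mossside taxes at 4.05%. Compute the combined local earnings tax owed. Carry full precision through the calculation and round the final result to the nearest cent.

The Canton of Foxpark, 1 January – 19 October 2032: 293 days → $121,000 × 1.4% × 293/366 = $1,356.1257
Mossside, 20 October – 31 December 2032: 73 days → $121,000 × 4.05% × 73/366 = $977.4221
Total = $2,333.5478

$2,333.55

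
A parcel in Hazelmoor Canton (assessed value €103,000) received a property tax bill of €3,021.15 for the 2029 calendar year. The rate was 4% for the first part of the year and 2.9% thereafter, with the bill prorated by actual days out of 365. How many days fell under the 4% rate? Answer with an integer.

Let d = days at the first rate; then 365 − d days at the second rate.
€103,000 × [4%·d + 2.9%·(365−d)] / 365 = €3,021.15
Solving gives d = 11, so the new rate took effect on 12 January 2029.

11 days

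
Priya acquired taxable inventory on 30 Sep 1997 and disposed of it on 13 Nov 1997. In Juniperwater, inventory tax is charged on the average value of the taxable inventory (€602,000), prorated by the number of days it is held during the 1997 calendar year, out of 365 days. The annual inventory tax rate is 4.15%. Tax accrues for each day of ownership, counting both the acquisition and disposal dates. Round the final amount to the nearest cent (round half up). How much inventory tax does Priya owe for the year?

Days held (30 Sep – 13 Nov 1997): 45 out of 365
Tax = €602,000 × 4.15% × 45/365 = €3,080.0959

€3,080.10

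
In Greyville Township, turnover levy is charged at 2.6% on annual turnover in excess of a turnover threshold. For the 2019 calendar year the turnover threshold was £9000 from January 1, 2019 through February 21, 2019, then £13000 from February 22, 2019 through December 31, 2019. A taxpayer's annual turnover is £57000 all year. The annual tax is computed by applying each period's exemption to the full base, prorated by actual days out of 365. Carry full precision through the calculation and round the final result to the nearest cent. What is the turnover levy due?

January 1 – February 21, 2019: 52 days, exemption £9000 → (£57000 − £9000) × 2.6% × 52/365 = £177.7973
February 22 – December 31, 2019: 313 days, exemption £13000 → (£57000 − £13000) × 2.6% × 313/365 = £981.0192
Total = £1158.8164

£1158.82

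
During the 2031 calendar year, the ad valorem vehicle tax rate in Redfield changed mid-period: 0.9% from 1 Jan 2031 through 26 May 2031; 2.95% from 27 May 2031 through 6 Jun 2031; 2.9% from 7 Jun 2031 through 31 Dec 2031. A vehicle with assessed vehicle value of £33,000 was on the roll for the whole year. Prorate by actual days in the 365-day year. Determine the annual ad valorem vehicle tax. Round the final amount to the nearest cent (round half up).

1 Jan – 26 May 2031: 146 days at 0.9% → £33,000 × 0.9% × 146/365 = £118.8000
27 May – 6 Jun 2031: 11 days at 2.95% → £33,000 × 2.95% × 11/365 = £29.3384
7 Jun – 31 Dec 2031: 208 days at 2.9% → £33,000 × 2.9% × 208/365 = £545.3589
Total = £693.4973

£693.50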